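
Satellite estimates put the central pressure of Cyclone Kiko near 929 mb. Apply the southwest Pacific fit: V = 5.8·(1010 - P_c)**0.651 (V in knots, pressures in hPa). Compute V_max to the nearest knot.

ΔP = 1010 − 929 = 81 mb.
81^0.651 ≈ 17.475.
V ≈ 5.8 × 17.475 ≈ 101.4 kt.

101 kt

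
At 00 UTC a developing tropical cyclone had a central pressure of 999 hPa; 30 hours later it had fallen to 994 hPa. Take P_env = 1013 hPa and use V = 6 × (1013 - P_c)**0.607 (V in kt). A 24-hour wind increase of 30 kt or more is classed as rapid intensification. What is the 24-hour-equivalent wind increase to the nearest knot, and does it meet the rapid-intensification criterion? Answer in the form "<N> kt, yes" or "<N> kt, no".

V₁: ΔP = 14, V ≈ 6 × 14^0.607 ≈ 29.77 kt.
V₂: ΔP = 19, V ≈ 6 × 19^0.607 ≈ 35.84 kt.
ΔV over 30 h = 6.07 kt → 24 h equivalent = 6.07 × 24/30 ≈ 4.86 kt.
5 kt < 30 kt ⇒ not rapid intensification.

5 kt, no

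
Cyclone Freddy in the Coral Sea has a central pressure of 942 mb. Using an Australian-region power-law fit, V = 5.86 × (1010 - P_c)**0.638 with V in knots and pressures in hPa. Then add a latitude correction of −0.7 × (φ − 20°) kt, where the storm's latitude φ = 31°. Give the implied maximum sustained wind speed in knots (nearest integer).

ΔP = 1010 − 942 = 68 mb.
68^0.638 ≈ 14.762.
V ≈ 5.86 × 14.762 ≈ 86.5 kt.
Latitude correction: −0.7 × (31 − 20) = -7.7 kt.
Corrected V ≈ 78.8 kt → 79 kt.

79 kt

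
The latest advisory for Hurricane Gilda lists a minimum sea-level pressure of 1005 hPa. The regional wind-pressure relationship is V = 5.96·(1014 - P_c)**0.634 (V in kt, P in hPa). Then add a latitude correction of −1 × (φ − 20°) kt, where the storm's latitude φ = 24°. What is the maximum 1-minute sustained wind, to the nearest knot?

ΔP = 1014 − 1005 = 9 hPa.
9^0.634 ≈ 4.027.
V ≈ 5.96 × 4.027 ≈ 24.0 kt.
Latitude correction: −1 × (24 − 20) = -4 kt.
Corrected V ≈ 20 kt → 20 kt.

20 kt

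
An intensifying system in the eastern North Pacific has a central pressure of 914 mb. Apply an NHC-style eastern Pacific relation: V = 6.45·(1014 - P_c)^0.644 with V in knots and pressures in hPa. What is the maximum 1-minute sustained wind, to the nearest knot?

125 kt

ΔP = 1014 − 914 = 100 mb.
100^0.644 ≈ 19.409.
V ≈ 6.45 × 19.409 ≈ 125.2 kt.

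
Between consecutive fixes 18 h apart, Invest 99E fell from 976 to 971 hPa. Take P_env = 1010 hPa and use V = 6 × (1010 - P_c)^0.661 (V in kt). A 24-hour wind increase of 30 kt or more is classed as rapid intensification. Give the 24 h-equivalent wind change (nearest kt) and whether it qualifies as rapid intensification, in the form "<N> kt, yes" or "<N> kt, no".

8 kt, no

V₁: ΔP = 34, V ≈ 6 × 34^0.661 ≈ 61.72 kt.
V₂: ΔP = 39, V ≈ 6 × 39^0.661 ≈ 67.58 kt.
ΔV over 18 h = 5.86 kt → 24 h equivalent = 5.86 × 24/18 ≈ 7.81 kt.
8 kt < 30 kt ⇒ not rapid intensification.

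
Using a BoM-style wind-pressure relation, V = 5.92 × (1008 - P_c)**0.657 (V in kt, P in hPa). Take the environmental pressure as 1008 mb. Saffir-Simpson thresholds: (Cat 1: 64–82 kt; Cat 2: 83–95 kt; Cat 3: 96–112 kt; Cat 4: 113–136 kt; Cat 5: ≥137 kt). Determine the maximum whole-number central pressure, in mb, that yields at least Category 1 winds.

Category 1 begins at V = 64 kt.
Required ΔP = (64/5.92)^(1/0.657) = 10.811^1.522 ≈ 37.46 mb.
P_c ≤ 1008 − 37.46 = 970.54, so the highest integer P_c is 970 mb.

970 mb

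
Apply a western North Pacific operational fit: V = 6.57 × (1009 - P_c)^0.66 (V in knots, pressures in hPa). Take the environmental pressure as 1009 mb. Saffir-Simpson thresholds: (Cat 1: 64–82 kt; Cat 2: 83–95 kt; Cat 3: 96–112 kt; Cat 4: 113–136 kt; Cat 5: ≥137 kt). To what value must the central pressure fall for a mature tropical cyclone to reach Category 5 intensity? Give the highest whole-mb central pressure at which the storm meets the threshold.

Category 5 begins at V = 137 kt.
Required ΔP = (137/6.57)^(1/0.66) = 20.852^1.515 ≈ 99.71 mb.
P_c ≤ 1009 − 99.71 = 909.29, so the highest integer P_c is 909 mb.

909 mb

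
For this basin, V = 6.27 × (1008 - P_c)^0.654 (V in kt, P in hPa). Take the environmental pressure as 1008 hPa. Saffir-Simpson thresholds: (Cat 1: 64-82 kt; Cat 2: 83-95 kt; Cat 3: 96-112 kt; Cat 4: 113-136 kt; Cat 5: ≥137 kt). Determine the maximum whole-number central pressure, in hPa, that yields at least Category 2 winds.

956 hPa

Category 2 begins at V = 83 kt.
Required ΔP = (83/6.27)^(1/0.654) = 13.238^1.529 ≈ 51.92 hPa.
P_c ≤ 1008 − 51.92 = 956.08, so the highest integer P_c is 956 hPa.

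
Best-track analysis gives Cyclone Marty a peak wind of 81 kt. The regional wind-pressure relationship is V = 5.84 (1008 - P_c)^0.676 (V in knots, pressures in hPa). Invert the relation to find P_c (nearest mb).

ΔP = (V / 5.84)^(1/0.676) = (81/5.84)^1.479.
81/5.84 = 13.870; 13.870^1.479 ≈ 48.92 mb.
P_c = 1008 − 48.92 = 959.08 ≈ 959 mb.

959 mb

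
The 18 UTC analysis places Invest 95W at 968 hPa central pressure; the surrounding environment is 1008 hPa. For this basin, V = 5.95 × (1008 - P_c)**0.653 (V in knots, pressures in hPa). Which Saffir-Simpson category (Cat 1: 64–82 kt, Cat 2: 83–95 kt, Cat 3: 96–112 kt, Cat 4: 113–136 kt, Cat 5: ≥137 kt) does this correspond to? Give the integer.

ΔP = 1008 − 968 = 40 hPa.
V ≈ 5.95 × 40^0.653 = 5.95 × 11.12 ≈ 66 kt.
66 kt falls in the Category 1 band.

1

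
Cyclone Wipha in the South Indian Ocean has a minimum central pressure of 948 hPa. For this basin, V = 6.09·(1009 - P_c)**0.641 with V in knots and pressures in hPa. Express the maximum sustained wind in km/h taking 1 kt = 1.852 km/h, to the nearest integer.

ΔP = 1009 − 948 = 61 hPa.
V ≈ 6.09 × 61^0.641 = 6.09 × 13.944 ≈ 84.921 kt.
84.921 × 1.852 ≈ 157.27 km/h → 157 km/h.

157 km/h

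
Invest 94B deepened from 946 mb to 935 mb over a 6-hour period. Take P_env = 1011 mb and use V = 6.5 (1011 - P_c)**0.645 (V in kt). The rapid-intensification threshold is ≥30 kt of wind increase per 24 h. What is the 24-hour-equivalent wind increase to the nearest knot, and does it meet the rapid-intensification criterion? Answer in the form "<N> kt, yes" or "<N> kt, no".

41 kt, yes

V₁: ΔP = 65, V ≈ 6.5 × 65^0.645 ≈ 95.99 kt.
V₂: ΔP = 76, V ≈ 6.5 × 76^0.645 ≈ 106.18 kt.
ΔV over 6 h = 10.19 kt → 24 h equivalent = 10.19 × 24/6 ≈ 40.76 kt.
41 kt ≥ 30 kt ⇒ rapid intensification.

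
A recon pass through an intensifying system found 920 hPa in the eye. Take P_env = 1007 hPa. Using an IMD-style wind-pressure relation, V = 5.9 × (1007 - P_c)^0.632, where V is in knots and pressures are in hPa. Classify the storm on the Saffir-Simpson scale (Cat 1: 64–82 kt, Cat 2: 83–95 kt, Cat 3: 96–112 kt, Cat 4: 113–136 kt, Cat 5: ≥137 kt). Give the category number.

ΔP = 1007 − 920 = 87 hPa.
V ≈ 5.9 × 87^0.632 = 5.9 × 16.82 ≈ 99 kt.
99 kt falls in the Category 3 band.

3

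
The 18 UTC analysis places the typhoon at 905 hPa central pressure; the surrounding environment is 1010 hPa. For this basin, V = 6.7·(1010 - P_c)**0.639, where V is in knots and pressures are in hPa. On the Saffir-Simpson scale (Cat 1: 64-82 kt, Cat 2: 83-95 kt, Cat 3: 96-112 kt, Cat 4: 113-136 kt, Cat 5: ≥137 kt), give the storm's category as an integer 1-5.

4

ΔP = 1010 − 905 = 105 hPa.
V ≈ 6.7 × 105^0.639 = 6.7 × 19.57 ≈ 131 kt.
131 kt falls in the Category 4 band.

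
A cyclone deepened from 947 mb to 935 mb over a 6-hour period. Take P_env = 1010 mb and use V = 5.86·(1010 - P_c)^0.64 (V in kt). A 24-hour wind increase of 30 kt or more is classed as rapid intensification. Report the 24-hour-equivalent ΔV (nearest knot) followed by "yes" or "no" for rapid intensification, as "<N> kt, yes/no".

39 kt, yes

V₁: ΔP = 63, V ≈ 5.86 × 63^0.64 ≈ 83.08 kt.
V₂: ΔP = 75, V ≈ 5.86 × 75^0.64 ≈ 92.88 kt.
ΔV over 6 h = 9.80 kt → 24 h equivalent = 9.80 × 24/6 ≈ 39.20 kt.
39 kt ≥ 30 kt ⇒ rapid intensification.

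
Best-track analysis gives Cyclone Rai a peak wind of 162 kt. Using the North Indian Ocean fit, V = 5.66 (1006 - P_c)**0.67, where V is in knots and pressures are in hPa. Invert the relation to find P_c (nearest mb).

ΔP = (V / 5.66)^(1/0.67) = (162/5.66)^1.493.
162/5.66 = 28.622; 28.622^1.493 ≈ 149.34 mb.
P_c = 1006 − 149.34 = 856.66 ≈ 857 mb.

857 mb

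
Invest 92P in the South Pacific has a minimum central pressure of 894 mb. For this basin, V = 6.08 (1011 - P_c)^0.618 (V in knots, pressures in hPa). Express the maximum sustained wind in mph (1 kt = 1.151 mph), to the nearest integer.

ΔP = 1011 − 894 = 117 mb.
V ≈ 6.08 × 117^0.618 = 6.08 × 18.973 ≈ 115.357 kt.
115.357 × 1.151 ≈ 132.78 mph → 133 mph.

133 mph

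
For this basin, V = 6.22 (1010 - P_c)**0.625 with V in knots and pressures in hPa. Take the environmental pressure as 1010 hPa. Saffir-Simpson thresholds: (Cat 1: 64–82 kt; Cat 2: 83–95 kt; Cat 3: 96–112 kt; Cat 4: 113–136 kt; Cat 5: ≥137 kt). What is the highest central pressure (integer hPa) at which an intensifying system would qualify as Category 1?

Category 1 begins at V = 64 kt.
Required ΔP = (64/6.22)^(1/0.625) = 10.289^1.600 ≈ 41.67 hPa.
P_c ≤ 1010 − 41.67 = 968.33, so the highest integer P_c is 968 hPa.

968 hPa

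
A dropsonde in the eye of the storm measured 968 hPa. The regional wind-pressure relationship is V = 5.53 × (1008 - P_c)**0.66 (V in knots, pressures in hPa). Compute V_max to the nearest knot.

63 kt

ΔP = 1008 − 968 = 40 hPa.
40^0.66 ≈ 11.412.
V ≈ 5.53 × 11.412 ≈ 63.1 kt.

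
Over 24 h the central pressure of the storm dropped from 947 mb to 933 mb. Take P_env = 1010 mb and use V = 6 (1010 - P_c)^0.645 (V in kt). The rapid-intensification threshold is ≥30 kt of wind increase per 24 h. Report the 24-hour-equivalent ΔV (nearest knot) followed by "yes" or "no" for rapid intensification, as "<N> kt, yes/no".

V₁: ΔP = 63, V ≈ 6 × 63^0.645 ≈ 86.84 kt.
V₂: ΔP = 77, V ≈ 6 × 77^0.645 ≈ 98.84 kt.
ΔV over 24 h = 12.00 kt → 24 h equivalent = 12.00 × 24/24 ≈ 12.00 kt.
12 kt < 30 kt ⇒ not rapid intensification.

12 kt, no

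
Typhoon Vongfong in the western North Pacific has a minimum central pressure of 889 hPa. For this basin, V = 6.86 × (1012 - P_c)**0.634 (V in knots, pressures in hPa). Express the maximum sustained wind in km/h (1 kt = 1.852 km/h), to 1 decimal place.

268.5 km/h

ΔP = 1012 − 889 = 123 hPa.
V ≈ 6.86 × 123^0.634 = 6.86 × 21.135 ≈ 144.985 kt.
144.985 × 1.852 ≈ 268.51 km/h → 268.5 km/h.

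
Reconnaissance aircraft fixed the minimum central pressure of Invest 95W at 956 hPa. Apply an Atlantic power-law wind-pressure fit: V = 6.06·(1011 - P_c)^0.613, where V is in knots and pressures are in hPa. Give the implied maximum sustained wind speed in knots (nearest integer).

ΔP = 1011 − 956 = 55 hPa.
55^0.613 ≈ 11.664.
V ≈ 6.06 × 11.664 ≈ 70.7 kt.

71 kt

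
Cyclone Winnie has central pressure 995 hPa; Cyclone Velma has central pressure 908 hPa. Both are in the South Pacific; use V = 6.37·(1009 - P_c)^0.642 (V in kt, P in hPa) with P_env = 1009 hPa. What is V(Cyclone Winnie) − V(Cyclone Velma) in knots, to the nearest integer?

-89 kt

Cyclone Winnie: ΔP = 14; V ≈ 6.37 × 14^0.642 ≈ 34.67 kt.
Cyclone Velma: ΔP = 101; V ≈ 6.37 × 101^0.642 ≈ 123.29 kt.
Difference ≈ 34.67 − 123.29 = -88.62 → -89 kt.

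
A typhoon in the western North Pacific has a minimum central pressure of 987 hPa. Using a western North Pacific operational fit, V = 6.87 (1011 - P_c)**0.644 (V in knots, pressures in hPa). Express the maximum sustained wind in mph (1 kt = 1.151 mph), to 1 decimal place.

ΔP = 1011 − 987 = 24 hPa.
V ≈ 6.87 × 24^0.644 = 6.87 × 7.742 ≈ 53.188 kt.
53.188 × 1.151 ≈ 61.22 mph → 61.2 mph.

61.2 mph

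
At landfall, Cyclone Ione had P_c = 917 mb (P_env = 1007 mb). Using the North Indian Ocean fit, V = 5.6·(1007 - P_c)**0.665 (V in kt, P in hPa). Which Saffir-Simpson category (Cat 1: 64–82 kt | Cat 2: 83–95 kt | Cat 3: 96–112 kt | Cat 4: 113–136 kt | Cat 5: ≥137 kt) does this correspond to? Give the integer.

3

ΔP = 1007 − 917 = 90 mb.
V ≈ 5.6 × 90^0.665 = 5.6 × 19.93 ≈ 112 kt.
112 kt falls in the Category 3 band.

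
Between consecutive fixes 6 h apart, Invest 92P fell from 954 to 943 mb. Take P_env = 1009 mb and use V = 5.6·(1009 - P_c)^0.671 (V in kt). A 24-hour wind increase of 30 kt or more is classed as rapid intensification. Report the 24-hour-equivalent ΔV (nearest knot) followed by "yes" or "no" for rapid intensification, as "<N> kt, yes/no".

V₁: ΔP = 55, V ≈ 5.6 × 55^0.671 ≈ 82.41 kt.
V₂: ΔP = 66, V ≈ 5.6 × 66^0.671 ≈ 93.13 kt.
ΔV over 6 h = 10.72 kt → 24 h equivalent = 10.72 × 24/6 ≈ 42.88 kt.
43 kt ≥ 30 kt ⇒ rapid intensification.

43 kt, yes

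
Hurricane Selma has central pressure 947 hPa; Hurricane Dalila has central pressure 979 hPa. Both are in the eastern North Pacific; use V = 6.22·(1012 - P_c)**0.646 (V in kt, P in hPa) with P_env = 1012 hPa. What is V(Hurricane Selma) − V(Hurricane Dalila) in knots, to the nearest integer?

33 kt

Hurricane Selma: ΔP = 65; V ≈ 6.22 × 65^0.646 ≈ 92.24 kt.
Hurricane Dalila: ΔP = 33; V ≈ 6.22 × 33^0.646 ≈ 59.53 kt.
Difference ≈ 92.24 − 59.53 = 32.71 → 33 kt.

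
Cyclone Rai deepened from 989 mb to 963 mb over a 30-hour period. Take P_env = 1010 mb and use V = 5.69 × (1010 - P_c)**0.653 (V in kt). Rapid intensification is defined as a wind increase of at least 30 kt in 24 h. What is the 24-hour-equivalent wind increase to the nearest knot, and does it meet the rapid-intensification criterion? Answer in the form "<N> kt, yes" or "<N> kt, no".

23 kt, no

V₁: ΔP = 21, V ≈ 5.69 × 21^0.653 ≈ 41.55 kt.
V₂: ΔP = 47, V ≈ 5.69 × 47^0.653 ≈ 70.31 kt.
ΔV over 30 h = 28.76 kt → 24 h equivalent = 28.76 × 24/30 ≈ 23.01 kt.
23 kt < 30 kt ⇒ not rapid intensification.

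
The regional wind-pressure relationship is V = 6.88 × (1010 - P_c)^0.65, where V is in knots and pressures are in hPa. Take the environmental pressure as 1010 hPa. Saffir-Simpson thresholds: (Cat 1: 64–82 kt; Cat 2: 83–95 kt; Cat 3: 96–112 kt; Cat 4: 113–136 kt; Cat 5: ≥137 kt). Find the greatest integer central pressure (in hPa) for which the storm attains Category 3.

Category 3 begins at V = 96 kt.
Required ΔP = (96/6.88)^(1/0.65) = 13.953^1.538 ≈ 57.68 hPa.
P_c ≤ 1010 − 57.68 = 952.32, so the highest integer P_c is 952 hPa.

952 hPa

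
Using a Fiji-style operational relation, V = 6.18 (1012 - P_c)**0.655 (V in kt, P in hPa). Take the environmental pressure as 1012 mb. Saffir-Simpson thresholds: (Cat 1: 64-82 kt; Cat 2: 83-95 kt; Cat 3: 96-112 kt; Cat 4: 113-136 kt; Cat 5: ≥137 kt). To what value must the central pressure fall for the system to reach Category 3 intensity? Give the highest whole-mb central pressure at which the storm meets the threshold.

Category 3 begins at V = 96 kt.
Required ΔP = (96/6.18)^(1/0.655) = 15.534^1.527 ≈ 65.88 mb.
P_c ≤ 1012 − 65.88 = 946.12, so the highest integer P_c is 946 mb.

946 mb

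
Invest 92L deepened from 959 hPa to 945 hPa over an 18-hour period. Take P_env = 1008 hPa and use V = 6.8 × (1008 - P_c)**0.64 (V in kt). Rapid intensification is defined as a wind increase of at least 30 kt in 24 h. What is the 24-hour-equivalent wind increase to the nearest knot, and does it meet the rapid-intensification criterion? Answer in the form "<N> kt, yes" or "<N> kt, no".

V₁: ΔP = 49, V ≈ 6.8 × 49^0.64 ≈ 82.08 kt.
V₂: ΔP = 63, V ≈ 6.8 × 63^0.64 ≈ 96.40 kt.
ΔV over 18 h = 14.32 kt → 24 h equivalent = 14.32 × 24/18 ≈ 19.09 kt.
19 kt < 30 kt ⇒ not rapid intensification.

19 kt, no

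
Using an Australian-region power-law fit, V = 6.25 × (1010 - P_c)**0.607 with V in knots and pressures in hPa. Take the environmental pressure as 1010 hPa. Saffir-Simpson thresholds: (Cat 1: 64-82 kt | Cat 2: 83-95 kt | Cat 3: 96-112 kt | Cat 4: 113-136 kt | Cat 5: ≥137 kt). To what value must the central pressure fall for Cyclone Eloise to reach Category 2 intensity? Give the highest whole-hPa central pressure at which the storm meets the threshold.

939 hPa

Category 2 begins at V = 83 kt.
Required ΔP = (83/6.25)^(1/0.607) = 13.280^1.647 ≈ 70.86 hPa.
P_c ≤ 1010 − 70.86 = 939.14, so the highest integer P_c is 939 hPa.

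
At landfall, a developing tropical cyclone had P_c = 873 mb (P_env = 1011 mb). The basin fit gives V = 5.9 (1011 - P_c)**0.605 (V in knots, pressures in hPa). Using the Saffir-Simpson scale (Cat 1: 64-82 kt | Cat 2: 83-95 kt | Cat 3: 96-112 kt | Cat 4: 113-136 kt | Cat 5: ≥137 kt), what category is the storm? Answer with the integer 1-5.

4

ΔP = 1011 − 873 = 138 mb.
V ≈ 5.9 × 138^0.605 = 5.9 × 19.71 ≈ 116 kt.
116 kt falls in the Category 4 band.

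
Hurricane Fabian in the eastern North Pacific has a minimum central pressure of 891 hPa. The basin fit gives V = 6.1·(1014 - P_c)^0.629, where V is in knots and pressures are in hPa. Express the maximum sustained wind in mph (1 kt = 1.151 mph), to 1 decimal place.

144.9 mph

ΔP = 1014 − 891 = 123 hPa.
V ≈ 6.1 × 123^0.629 = 6.1 × 20.632 ≈ 125.858 kt.
125.858 × 1.151 ≈ 144.86 mph → 144.9 mph.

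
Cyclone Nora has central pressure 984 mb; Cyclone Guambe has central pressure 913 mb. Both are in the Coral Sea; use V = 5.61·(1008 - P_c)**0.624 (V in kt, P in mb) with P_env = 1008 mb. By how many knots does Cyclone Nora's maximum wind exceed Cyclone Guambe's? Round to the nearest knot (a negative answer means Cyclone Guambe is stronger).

Cyclone Nora: ΔP = 24; V ≈ 5.61 × 24^0.624 ≈ 40.76 kt.
Cyclone Guambe: ΔP = 95; V ≈ 5.61 × 95^0.624 ≈ 96.18 kt.
Difference ≈ 40.76 − 96.18 = -55.42 → -55 kt.

-55 kt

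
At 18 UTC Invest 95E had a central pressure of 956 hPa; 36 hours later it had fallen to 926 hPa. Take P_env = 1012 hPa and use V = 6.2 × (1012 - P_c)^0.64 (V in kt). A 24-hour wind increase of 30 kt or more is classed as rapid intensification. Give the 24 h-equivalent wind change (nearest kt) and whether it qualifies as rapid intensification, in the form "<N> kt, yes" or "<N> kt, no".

V₁: ΔP = 56, V ≈ 6.2 × 56^0.64 ≈ 81.51 kt.
V₂: ΔP = 86, V ≈ 6.2 × 86^0.64 ≈ 107.27 kt.
ΔV over 36 h = 25.76 kt → 24 h equivalent = 25.76 × 24/36 ≈ 17.17 kt.
17 kt < 30 kt ⇒ not rapid intensification.

17 kt, no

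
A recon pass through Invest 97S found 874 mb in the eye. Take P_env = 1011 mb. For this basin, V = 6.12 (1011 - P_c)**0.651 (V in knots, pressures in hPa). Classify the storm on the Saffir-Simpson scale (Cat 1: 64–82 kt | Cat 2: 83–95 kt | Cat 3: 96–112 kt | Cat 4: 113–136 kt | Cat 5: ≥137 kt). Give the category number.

ΔP = 1011 − 874 = 137 mb.
V ≈ 6.12 × 137^0.651 = 6.12 × 24.60 ≈ 151 kt.
151 kt falls in the Category 5 band.

5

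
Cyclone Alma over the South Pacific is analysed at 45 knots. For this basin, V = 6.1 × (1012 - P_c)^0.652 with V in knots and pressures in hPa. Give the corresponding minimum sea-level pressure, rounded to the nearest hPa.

991 hPa

ΔP = (V / 6.1)^(1/0.652) = (45/6.1)^1.534.
45/6.1 = 7.377; 7.377^1.534 ≈ 21.43 hPa.
P_c = 1012 − 21.43 = 990.57 ≈ 991 hPa.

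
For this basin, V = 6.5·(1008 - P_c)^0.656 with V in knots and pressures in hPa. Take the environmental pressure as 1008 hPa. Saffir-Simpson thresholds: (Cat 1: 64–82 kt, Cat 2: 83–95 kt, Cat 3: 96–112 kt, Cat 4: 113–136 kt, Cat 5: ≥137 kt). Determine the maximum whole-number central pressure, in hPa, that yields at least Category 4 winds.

930 hPa

Category 4 begins at V = 113 kt.
Required ΔP = (113/6.5)^(1/0.656) = 17.385^1.524 ≈ 77.71 hPa.
P_c ≤ 1008 − 77.71 = 930.29, so the highest integer P_c is 930 hPa.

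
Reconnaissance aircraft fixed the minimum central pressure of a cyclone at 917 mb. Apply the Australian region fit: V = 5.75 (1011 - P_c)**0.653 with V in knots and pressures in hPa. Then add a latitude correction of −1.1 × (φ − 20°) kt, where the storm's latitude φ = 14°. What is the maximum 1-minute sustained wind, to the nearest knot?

ΔP = 1011 − 917 = 94 mb.
94^0.653 ≈ 19.429.
V ≈ 5.75 × 19.429 ≈ 111.7 kt.
Latitude correction: −1.1 × (14 − 20) = 6.6 kt.
Corrected V ≈ 118.3 kt → 118 kt.

118 kt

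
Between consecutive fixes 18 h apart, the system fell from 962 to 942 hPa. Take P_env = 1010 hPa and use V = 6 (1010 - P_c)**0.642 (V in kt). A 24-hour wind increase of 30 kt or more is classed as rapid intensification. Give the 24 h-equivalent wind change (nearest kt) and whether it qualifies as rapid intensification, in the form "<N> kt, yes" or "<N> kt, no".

24 kt, no

V₁: ΔP = 48, V ≈ 6 × 48^0.642 ≈ 72.03 kt.
V₂: ΔP = 68, V ≈ 6 × 68^0.642 ≈ 90.08 kt.
ΔV over 18 h = 18.05 kt → 24 h equivalent = 18.05 × 24/18 ≈ 24.07 kt.
24 kt < 30 kt ⇒ not rapid intensification.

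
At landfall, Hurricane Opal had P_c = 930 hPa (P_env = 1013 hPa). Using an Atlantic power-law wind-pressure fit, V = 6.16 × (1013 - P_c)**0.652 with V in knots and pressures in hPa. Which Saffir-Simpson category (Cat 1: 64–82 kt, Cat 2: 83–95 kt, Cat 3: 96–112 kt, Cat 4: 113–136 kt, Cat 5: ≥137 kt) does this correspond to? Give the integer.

ΔP = 1013 − 930 = 83 hPa.
V ≈ 6.16 × 83^0.652 = 6.16 × 17.83 ≈ 110 kt.
110 kt falls in the Category 3 band.

3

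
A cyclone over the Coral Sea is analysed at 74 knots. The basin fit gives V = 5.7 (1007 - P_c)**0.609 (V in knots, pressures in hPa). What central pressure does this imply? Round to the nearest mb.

940 mb

ΔP = (V / 5.7)^(1/0.609) = (74/5.7)^1.642.
74/5.7 = 12.982; 12.982^1.642 ≈ 67.32 mb.
P_c = 1007 − 67.32 = 939.68 ≈ 940 mb.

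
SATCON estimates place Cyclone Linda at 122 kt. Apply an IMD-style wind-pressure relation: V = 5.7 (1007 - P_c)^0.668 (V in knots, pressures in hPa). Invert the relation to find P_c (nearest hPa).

909 hPa

ΔP = (V / 5.7)^(1/0.668) = (122/5.7)^1.497.
122/5.7 = 21.404; 21.404^1.497 ≈ 98.12 hPa.
P_c = 1007 − 98.12 = 908.88 ≈ 909 hPa.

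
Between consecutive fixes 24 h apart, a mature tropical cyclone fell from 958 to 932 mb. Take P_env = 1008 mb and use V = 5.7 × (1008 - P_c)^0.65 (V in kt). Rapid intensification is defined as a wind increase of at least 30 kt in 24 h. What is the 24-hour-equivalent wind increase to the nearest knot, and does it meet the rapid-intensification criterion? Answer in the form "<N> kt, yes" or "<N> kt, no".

V₁: ΔP = 50, V ≈ 5.7 × 50^0.65 ≈ 72.48 kt.
V₂: ΔP = 76, V ≈ 5.7 × 76^0.65 ≈ 95.15 kt.
ΔV over 24 h = 22.67 kt → 24 h equivalent = 22.67 × 24/24 ≈ 22.67 kt.
23 kt < 30 kt ⇒ not rapid intensification.

23 kt, no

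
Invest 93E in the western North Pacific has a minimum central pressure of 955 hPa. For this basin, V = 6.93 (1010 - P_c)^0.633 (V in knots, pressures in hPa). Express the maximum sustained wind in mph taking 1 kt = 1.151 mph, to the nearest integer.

ΔP = 1010 − 955 = 55 hPa.
V ≈ 6.93 × 55^0.633 = 6.93 × 12.637 ≈ 87.576 kt.
87.576 × 1.151 ≈ 100.80 mph → 101 mph.

101 mph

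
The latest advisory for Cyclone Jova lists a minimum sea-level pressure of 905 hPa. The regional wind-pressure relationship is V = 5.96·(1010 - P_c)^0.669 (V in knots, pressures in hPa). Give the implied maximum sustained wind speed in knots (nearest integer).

ΔP = 1010 − 905 = 105 hPa.
105^0.669 ≈ 22.500.
V ≈ 5.96 × 22.500 ≈ 134.1 kt.

134 kt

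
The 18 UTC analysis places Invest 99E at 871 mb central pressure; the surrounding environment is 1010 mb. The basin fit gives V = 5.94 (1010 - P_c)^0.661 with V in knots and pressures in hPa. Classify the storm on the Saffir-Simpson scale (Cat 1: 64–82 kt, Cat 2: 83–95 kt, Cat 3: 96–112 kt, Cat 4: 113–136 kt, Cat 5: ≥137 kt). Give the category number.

ΔP = 1010 − 871 = 139 mb.
V ≈ 5.94 × 139^0.661 = 5.94 × 26.09 ≈ 155 kt.
155 kt falls in the Category 5 band.

5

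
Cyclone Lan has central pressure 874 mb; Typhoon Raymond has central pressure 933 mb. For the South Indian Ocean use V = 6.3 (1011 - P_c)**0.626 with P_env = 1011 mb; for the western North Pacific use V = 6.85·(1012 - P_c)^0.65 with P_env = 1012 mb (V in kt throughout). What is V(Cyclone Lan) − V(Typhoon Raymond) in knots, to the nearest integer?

20 kt

Cyclone Lan: ΔP = 137; V ≈ 6.3 × 137^0.626 ≈ 137.07 kt.
Typhoon Raymond: ΔP = 79; V ≈ 6.85 × 79^0.65 ≈ 117.26 kt.
Difference ≈ 137.07 − 117.26 = 19.81 → 20 kt.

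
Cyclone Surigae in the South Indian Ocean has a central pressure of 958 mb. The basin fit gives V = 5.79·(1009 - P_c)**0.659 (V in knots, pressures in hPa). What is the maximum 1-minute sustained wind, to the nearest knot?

77 kt

ΔP = 1009 − 958 = 51 mb.
51^0.659 ≈ 13.344.
V ≈ 5.79 × 13.344 ≈ 77.3 kt.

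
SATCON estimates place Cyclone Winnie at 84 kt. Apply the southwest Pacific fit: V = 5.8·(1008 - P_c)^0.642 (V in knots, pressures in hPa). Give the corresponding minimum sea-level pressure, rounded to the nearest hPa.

944 hPa

ΔP = (V / 5.8)^(1/0.642) = (84/5.8)^1.558.
84/5.8 = 14.483; 14.483^1.558 ≈ 64.30 hPa.
P_c = 1008 − 64.30 = 943.70 ≈ 944 hPa.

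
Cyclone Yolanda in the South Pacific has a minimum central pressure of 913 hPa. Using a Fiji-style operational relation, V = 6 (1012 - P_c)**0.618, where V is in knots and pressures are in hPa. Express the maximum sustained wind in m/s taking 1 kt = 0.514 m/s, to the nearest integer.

53 m/s

ΔP = 1012 − 913 = 99 hPa.
V ≈ 6 × 99^0.618 = 6 × 17.112 ≈ 102.672 kt.
102.672 × 0.514 ≈ 52.77 m/s → 53 m/s.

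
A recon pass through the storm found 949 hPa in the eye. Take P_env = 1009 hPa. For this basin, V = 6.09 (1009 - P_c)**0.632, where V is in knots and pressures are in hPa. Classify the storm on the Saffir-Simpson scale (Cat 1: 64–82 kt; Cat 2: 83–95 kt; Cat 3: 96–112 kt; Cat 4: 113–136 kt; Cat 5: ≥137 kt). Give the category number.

ΔP = 1009 − 949 = 60 hPa.
V ≈ 6.09 × 60^0.632 = 6.09 × 13.30 ≈ 81 kt.
81 kt falls in the Category 1 band.

1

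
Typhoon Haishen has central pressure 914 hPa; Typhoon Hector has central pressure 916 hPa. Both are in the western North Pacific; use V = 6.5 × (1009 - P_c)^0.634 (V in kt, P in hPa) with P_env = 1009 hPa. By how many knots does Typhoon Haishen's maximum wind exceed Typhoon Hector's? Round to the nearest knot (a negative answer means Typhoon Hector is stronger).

2 kt

Typhoon Haishen: ΔP = 95; V ≈ 6.5 × 95^0.634 ≈ 116.62 kt.
Typhoon Hector: ΔP = 93; V ≈ 6.5 × 93^0.634 ≈ 115.06 kt.
Difference ≈ 116.62 − 115.06 = 1.56 → 2 kt.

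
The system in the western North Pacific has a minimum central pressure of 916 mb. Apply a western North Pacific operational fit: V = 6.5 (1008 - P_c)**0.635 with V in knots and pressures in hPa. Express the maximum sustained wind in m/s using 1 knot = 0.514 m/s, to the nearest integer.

ΔP = 1008 − 916 = 92 mb.
V ≈ 6.5 × 92^0.635 = 6.5 × 17.661 ≈ 114.794 kt.
114.794 × 0.514 ≈ 59.00 m/s → 59 m/s.

59 m/s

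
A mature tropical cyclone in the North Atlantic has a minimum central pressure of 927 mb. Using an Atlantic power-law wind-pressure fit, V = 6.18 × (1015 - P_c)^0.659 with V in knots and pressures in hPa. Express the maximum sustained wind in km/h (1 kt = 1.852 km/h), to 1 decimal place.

ΔP = 1015 − 927 = 88 mb.
V ≈ 6.18 × 88^0.659 = 6.18 × 19.117 ≈ 118.142 kt.
118.142 × 1.852 ≈ 218.80 km/h → 218.8 km/h.

218.8 km/h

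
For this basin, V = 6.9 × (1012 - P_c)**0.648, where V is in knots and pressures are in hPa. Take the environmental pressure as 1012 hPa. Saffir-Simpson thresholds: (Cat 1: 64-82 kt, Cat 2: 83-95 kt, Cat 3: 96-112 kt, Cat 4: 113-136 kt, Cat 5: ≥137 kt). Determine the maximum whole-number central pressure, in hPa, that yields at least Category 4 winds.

Category 4 begins at V = 113 kt.
Required ΔP = (113/6.9)^(1/0.648) = 16.377^1.543 ≈ 74.78 hPa.
P_c ≤ 1012 − 74.78 = 937.22, so the highest integer P_c is 937 hPa.

937 hPa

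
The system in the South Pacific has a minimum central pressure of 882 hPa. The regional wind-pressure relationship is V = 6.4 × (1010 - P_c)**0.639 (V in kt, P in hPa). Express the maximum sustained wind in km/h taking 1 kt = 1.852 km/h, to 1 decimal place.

ΔP = 1010 − 882 = 128 hPa.
V ≈ 6.4 × 128^0.639 = 6.4 × 22.208 ≈ 142.130 kt.
142.130 × 1.852 ≈ 263.23 km/h → 263.2 km/h.

263.2 km/h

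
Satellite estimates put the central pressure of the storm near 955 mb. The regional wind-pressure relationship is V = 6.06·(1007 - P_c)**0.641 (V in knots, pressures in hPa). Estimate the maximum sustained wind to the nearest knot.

76 kt

ΔP = 1007 − 955 = 52 mb.
52^0.641 ≈ 12.588.
V ≈ 6.06 × 12.588 ≈ 76.3 kt.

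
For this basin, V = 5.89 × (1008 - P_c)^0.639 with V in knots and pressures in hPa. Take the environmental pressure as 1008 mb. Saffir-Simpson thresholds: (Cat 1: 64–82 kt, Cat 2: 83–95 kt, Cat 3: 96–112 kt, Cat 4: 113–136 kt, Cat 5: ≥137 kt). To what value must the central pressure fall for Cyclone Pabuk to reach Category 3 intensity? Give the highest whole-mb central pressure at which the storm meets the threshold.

Category 3 begins at V = 96 kt.
Required ΔP = (96/5.89)^(1/0.639) = 16.299^1.565 ≈ 78.88 mb.
P_c ≤ 1008 − 78.88 = 929.12, so the highest integer P_c is 929 mb.

929 mb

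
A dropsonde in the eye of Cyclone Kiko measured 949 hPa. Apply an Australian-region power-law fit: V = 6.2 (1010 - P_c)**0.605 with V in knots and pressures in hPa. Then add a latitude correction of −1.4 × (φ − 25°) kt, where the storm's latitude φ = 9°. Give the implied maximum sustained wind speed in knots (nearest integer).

97 kt

ΔP = 1010 − 949 = 61 hPa.
61^0.605 ≈ 12.026.
V ≈ 6.2 × 12.026 ≈ 74.6 kt.
Latitude correction: −1.4 × (9 − 25) = 22.4 kt.
Corrected V ≈ 97 kt → 97 kt.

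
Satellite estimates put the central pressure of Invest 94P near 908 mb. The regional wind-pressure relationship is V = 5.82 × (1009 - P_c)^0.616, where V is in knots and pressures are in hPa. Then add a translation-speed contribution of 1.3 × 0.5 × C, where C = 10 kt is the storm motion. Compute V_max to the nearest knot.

106 kt

ΔP = 1009 − 908 = 101 mb.
101^0.616 ≈ 17.166.
V ≈ 5.82 × 17.166 ≈ 99.9 kt.
Translation term: 1.3 × 0.5 × 10 = 6.5 kt.
Corrected V ≈ 106.4 kt → 106 kt.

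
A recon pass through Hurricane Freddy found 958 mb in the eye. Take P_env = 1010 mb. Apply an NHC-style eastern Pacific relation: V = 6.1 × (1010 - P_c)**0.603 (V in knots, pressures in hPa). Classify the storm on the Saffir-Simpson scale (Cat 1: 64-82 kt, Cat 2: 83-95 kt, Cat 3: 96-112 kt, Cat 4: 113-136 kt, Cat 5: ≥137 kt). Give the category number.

ΔP = 1010 − 958 = 52 mb.
V ≈ 6.1 × 52^0.603 = 6.1 × 10.83 ≈ 66 kt.
66 kt falls in the Category 1 band.

1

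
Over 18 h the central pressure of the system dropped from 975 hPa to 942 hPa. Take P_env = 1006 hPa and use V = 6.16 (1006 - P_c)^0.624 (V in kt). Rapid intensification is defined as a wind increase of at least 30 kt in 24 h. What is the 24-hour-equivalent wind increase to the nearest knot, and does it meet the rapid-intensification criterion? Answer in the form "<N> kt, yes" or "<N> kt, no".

40 kt, yes

V₁: ΔP = 31, V ≈ 6.16 × 31^0.624 ≈ 52.50 kt.
V₂: ΔP = 64, V ≈ 6.16 × 64^0.624 ≈ 82.53 kt.
ΔV over 18 h = 30.03 kt → 24 h equivalent = 30.03 × 24/18 ≈ 40.04 kt.
40 kt ≥ 30 kt ⇒ rapid intensification.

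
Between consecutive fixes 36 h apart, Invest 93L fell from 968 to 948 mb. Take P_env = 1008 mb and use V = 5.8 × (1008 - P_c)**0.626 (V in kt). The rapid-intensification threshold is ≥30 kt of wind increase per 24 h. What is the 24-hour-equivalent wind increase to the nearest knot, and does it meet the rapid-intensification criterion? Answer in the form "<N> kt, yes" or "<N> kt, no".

V₁: ΔP = 40, V ≈ 5.8 × 40^0.626 ≈ 58.39 kt.
V₂: ΔP = 60, V ≈ 5.8 × 60^0.626 ≈ 75.26 kt.
ΔV over 36 h = 16.87 kt → 24 h equivalent = 16.87 × 24/36 ≈ 11.25 kt.
11 kt < 30 kt ⇒ not rapid intensification.

11 kt, no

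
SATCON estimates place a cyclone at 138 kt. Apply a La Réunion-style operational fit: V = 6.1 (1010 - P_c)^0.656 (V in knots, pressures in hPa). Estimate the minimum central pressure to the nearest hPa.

ΔP = (V / 6.1)^(1/0.656) = (138/6.1)^1.524.
138/6.1 = 22.623; 22.623^1.524 ≈ 116.11 hPa.
P_c = 1010 − 116.11 = 893.89 ≈ 894 hPa.

894 hPa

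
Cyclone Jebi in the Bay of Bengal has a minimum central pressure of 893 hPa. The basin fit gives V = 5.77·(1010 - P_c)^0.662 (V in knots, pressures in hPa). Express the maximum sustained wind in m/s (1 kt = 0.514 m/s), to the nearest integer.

ΔP = 1010 − 893 = 117 hPa.
V ≈ 5.77 × 117^0.662 = 5.77 × 23.396 ≈ 134.994 kt.
134.994 × 0.514 ≈ 69.39 m/s → 69 m/s.

69 m/s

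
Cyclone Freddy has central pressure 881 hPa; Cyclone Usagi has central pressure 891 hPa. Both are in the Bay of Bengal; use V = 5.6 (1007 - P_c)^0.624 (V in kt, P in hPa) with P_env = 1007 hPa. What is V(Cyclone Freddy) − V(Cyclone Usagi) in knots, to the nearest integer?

Cyclone Freddy: ΔP = 126; V ≈ 5.6 × 126^0.624 ≈ 114.50 kt.
Cyclone Usagi: ΔP = 116; V ≈ 5.6 × 116^0.624 ≈ 108.75 kt.
Difference ≈ 114.50 − 108.75 = 5.75 → 6 kt.

6 kt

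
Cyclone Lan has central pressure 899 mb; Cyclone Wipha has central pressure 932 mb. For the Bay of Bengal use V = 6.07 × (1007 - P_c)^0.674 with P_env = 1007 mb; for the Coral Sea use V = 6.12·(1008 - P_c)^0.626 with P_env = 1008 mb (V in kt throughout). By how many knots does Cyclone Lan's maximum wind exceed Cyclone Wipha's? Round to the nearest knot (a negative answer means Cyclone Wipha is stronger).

Cyclone Lan: ΔP = 108; V ≈ 6.07 × 108^0.674 ≈ 142.47 kt.
Cyclone Wipha: ΔP = 76; V ≈ 6.12 × 76^0.626 ≈ 92.07 kt.
Difference ≈ 142.47 − 92.07 = 50.40 → 50 kt.

50 kt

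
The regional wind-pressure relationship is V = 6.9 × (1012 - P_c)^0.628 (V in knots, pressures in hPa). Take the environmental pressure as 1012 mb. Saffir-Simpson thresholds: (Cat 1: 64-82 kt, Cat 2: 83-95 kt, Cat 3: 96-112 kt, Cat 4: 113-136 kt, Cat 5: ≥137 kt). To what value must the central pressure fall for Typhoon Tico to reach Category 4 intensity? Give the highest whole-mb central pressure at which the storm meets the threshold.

926 mb

Category 4 begins at V = 113 kt.
Required ΔP = (113/6.9)^(1/0.628) = 16.377^1.592 ≈ 85.80 mb.
P_c ≤ 1012 − 85.80 = 926.20, so the highest integer P_c is 926 mb.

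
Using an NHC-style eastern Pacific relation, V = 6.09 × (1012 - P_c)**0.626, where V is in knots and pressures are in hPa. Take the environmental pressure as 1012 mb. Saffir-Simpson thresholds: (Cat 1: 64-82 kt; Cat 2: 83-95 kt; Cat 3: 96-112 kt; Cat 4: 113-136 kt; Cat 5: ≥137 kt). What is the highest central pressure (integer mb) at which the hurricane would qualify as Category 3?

Category 3 begins at V = 96 kt.
Required ΔP = (96/6.09)^(1/0.626) = 15.764^1.597 ≈ 81.88 mb.
P_c ≤ 1012 − 81.88 = 930.12, so the highest integer P_c is 930 mb.

930 mb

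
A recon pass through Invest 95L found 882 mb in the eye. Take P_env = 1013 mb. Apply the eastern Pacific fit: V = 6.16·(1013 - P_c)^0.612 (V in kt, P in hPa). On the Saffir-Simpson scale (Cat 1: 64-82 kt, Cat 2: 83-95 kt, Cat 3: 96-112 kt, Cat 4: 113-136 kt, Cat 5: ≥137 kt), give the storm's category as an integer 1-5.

ΔP = 1013 − 882 = 131 mb.
V ≈ 6.16 × 131^0.612 = 6.16 × 19.76 ≈ 122 kt.
122 kt falls in the Category 4 band.

4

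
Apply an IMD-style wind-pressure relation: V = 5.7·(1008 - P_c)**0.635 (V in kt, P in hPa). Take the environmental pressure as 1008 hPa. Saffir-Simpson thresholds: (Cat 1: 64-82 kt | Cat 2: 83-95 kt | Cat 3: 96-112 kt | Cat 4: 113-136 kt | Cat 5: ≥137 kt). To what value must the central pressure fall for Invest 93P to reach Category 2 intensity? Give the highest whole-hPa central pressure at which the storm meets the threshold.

Category 2 begins at V = 83 kt.
Required ΔP = (83/5.7)^(1/0.635) = 14.561^1.575 ≈ 67.89 hPa.
P_c ≤ 1008 − 67.89 = 940.11, so the highest integer P_c is 940 hPa.

940 hPa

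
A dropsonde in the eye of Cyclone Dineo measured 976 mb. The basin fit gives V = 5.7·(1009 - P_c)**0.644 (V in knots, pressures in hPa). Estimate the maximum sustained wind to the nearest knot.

54 kt

ΔP = 1009 − 976 = 33 mb.
33^0.644 ≈ 9.504.
V ≈ 5.7 × 9.504 ≈ 54.2 kt.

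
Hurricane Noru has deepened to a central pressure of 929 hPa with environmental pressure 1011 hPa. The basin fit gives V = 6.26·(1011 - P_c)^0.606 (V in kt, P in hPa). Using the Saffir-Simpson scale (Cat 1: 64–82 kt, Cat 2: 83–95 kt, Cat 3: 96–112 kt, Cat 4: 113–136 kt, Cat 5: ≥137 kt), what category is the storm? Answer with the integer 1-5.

ΔP = 1011 − 929 = 82 hPa.
V ≈ 6.26 × 82^0.606 = 6.26 × 14.45 ≈ 90 kt.
90 kt falls in the Category 2 band.

2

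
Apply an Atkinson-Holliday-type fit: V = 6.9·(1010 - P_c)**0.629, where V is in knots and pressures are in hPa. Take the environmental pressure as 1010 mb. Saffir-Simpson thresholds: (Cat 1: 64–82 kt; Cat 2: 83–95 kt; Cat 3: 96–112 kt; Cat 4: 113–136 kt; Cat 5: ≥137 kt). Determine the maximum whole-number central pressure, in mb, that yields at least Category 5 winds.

894 mb

Category 5 begins at V = 137 kt.
Required ΔP = (137/6.9)^(1/0.629) = 19.855^1.590 ≈ 115.71 mb.
P_c ≤ 1010 − 115.71 = 894.29, so the highest integer P_c is 894 mb.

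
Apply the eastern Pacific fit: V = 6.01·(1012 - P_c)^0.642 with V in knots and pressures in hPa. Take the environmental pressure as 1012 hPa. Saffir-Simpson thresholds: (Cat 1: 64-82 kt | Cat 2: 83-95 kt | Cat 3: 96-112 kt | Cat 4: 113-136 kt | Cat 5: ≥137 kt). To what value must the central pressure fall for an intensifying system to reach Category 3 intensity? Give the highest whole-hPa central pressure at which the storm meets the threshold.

937 hPa

Category 3 begins at V = 96 kt.
Required ΔP = (96/6.01)^(1/0.642) = 15.973^1.558 ≈ 74.89 hPa.
P_c ≤ 1012 − 74.89 = 937.11, so the highest integer P_c is 937 hPa.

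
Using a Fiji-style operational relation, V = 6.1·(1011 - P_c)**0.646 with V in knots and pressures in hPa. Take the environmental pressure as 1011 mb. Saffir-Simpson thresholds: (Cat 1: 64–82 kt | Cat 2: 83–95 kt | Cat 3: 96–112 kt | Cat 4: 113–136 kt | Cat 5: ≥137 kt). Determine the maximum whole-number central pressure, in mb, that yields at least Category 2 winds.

Category 2 begins at V = 83 kt.
Required ΔP = (83/6.1)^(1/0.646) = 13.607^1.548 ≈ 56.89 mb.
P_c ≤ 1011 − 56.89 = 954.11, so the highest integer P_c is 954 mb.

954 mb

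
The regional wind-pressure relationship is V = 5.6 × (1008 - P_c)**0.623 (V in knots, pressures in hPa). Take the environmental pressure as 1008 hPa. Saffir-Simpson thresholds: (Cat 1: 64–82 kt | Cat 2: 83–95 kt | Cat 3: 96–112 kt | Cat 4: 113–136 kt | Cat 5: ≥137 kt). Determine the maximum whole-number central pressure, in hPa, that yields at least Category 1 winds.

958 hPa

Category 1 begins at V = 64 kt.
Required ΔP = (64/5.6)^(1/0.623) = 11.429^1.605 ≈ 49.91 hPa.
P_c ≤ 1008 − 49.91 = 958.09, so the highest integer P_c is 958 hPa.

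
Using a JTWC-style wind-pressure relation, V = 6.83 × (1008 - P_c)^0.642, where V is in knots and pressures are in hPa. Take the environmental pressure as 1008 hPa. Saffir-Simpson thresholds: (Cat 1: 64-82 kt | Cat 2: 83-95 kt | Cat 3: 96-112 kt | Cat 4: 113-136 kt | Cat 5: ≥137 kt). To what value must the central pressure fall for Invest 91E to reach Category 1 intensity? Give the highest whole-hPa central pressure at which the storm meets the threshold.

975 hPa

Category 1 begins at V = 64 kt.
Required ΔP = (64/6.83)^(1/0.642) = 9.370^1.558 ≈ 32.63 hPa.
P_c ≤ 1008 − 32.63 = 975.37, so the highest integer P_c is 975 hPa.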